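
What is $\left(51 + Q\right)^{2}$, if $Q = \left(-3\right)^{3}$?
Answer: $576$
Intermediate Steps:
$Q = -27$
$\left(51 + Q\right)^{2} = \left(51 - 27\right)^{2} = 24^{2} = 576$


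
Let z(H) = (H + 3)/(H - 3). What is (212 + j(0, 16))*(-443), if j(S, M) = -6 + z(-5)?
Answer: -365475/4 ≈ -91369.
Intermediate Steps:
z(H) = (3 + H)/(-3 + H)
j(S, M) = -23/4 (j(S, M) = -6 + (3 - 5)/(-3 - 5) = -6 - 2/(-8) = -6 - 1/8*(-2) = -6 + 1/4 = -23/4)
(212 + j(0, 16))*(-443) = (212 - 23/4)*(-443) = (825/4)*(-443) = -365475/4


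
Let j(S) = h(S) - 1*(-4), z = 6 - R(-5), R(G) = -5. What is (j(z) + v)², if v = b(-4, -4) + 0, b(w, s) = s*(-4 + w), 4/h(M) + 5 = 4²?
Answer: 160000/121 ≈ 1322.3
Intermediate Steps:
h(M) = 4/11 (h(M) = 4/(-5 + 4²) = 4/(-5 + 16) = 4/11)
z = 11 (z = 6 - 1*(-5) = 6 + 5 = 11)
j(S) = 48/11 (j(S) = 4/11 - 1*(-4) = 4/11 + 4 = 48/11)
v = 32 (v = -4*(-4 - 4) + 0 = -4*(-8) + 0 = 32 + 0 = 32)
(j(z) + v)² = (48/11 + 32)² = (400/11)² = 160000/121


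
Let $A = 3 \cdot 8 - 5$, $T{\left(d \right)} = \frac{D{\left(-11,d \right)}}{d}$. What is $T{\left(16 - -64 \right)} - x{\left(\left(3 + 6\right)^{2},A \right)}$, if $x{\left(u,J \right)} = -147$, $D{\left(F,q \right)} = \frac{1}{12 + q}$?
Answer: $\frac{1081921}{7360} \approx 147.0$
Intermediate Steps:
$T{\left(d \right)} = \frac{1}{d \left(12 + d\right)}$ ($T{\left(d \right)} = \frac{1}{\left(12 + d\right) d} = \frac{1}{d \left(12 + d\right)}$)
$A = 19$ ($A = 24 - 5 = 19$)
$T{\left(16 - -64 \right)} - x{\left(\left(3 + 6\right)^{2},A \right)} = \frac{1}{\left(16 - -64\right) \left(12 + \left(16 - -64\right)\right)} - -147 = \frac{1}{\left(16 + 64\right) \left(12 + \left(16 + 64\right)\right)} + 147 = \frac{1}{80 \left(12 + 80\right)} + 147 = \frac{1}{80 \cdot 92} + 147 = \frac{1}{80} \cdot \frac{1}{92} + 147 = \frac{1}{7360} + 147 = \frac{1081921}{7360}$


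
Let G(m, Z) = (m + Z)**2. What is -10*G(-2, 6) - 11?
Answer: -171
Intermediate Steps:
G(m, Z) = (Z + m)**2
-10*G(-2, 6) - 11 = -10*(6 - 2)**2 - 11 = -10*4**2 - 11 = -10*16 - 11 = -160 - 11 = -171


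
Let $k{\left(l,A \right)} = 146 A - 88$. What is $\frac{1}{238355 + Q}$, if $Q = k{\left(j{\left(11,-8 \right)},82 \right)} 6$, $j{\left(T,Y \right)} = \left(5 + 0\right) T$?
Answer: $\frac{1}{309659} \approx 3.2294 \cdot 10^{-6}$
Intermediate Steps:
$j{\left(T,Y \right)} = 5 T$
$k{\left(l,A \right)} = -88 + 146 A$
$Q = 71304$ ($Q = \left(-88 + 146 \cdot 82\right) 6 = \left(-88 + 11972\right) 6 = 11884 \cdot 6 = 71304$)
$\frac{1}{238355 + Q} = \frac{1}{238355 + 71304} = \frac{1}{309659}$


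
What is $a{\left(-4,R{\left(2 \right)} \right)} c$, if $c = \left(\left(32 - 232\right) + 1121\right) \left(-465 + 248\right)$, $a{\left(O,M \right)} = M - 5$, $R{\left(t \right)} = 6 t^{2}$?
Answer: $-3797283$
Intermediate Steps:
$a{\left(O,M \right)} = -5 + M$ ($a{\left(O,M \right)} = M - 5 = -5 + M$)
$c = -199857$ ($c = \left(\left(32 - 232\right) + 1121\right) \left(-217\right) = \left(-200 + 1121\right) \left(-217\right) = 921 \left(-217\right) = -199857$)
$a{\left(-4,R{\left(2 \right)} \right)} c = \left(-5 + 6 \cdot 2^{2}\right) \left(-199857\right) = \left(-5 + 6 \cdot 4\right) \left(-199857\right) = \left(-5 + 24\right) \left(-199857\right) = 19 \left(-199857\right) = -3797283$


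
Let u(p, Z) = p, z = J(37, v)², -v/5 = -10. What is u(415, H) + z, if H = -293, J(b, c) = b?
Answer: 1784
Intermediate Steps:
v = 50 (v = -5*(-10) = 50)
z = 1369 (z = 37² = 1369)
u(415, H) + z = 415 + 1369 = 1784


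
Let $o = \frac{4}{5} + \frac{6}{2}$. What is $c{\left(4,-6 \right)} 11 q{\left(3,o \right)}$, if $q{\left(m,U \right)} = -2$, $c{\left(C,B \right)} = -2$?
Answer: $44$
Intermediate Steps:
$o = \frac{19}{5}$ ($o = 4 \cdot \frac{1}{5} + 6 \cdot \frac{1}{2} = \frac{4}{5} + 3 = \frac{19}{5} \approx 3.8$)
$c{\left(4,-6 \right)} 11 q{\left(3,o \right)} = \left(-2\right) 11 \left(-2\right) = \left(-22\right) \left(-2\right) = 44$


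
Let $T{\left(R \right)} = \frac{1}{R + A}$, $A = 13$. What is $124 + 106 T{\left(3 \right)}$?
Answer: $\frac{1045}{8} \approx 130.63$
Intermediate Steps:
$T{\left(R \right)} = \frac{1}{13 + R}$ ($T{\left(R \right)} = \frac{1}{R + 13} = \frac{1}{13 + R}$)
$124 + 106 T{\left(3 \right)} = 124 + \frac{106}{13 + 3} = 124 + \frac{106}{16} = 124 + 106 \cdot \frac{1}{16} = 124 + \frac{53}{8} = \frac{1045}{8}$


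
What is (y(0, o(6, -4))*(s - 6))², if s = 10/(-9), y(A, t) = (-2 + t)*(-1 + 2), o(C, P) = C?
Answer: 65536/81 ≈ 809.09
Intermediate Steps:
y(A, t) = -2 + t (y(A, t) = (-2 + t)*1 = -2 + t)
s = -10/9 (s = 10*(-⅑) = -10/9 ≈ -1.1111)
(y(0, o(6, -4))*(s - 6))² = ((-2 + 6)*(-10/9 - 6))² = (4*(-64/9))² = (-256/9)² = 65536/81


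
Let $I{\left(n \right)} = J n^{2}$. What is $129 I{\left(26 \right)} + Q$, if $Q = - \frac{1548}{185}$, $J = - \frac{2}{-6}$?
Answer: $\frac{5376032}{185} \approx 29060.0$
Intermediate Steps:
$J = \frac{1}{3}$ ($J = \left(-2\right) \left(- \frac{1}{6}\right) = \frac{1}{3} \approx 0.33333$)
$Q = - \frac{1548}{185}$ ($Q = \left(-1548\right) \frac{1}{185} = - \frac{1548}{185} \approx -8.3676$)
$I{\left(n \right)} = \frac{n^{2}}{3}$
$129 I{\left(26 \right)} + Q = 129 \frac{26^{2}}{3} - \frac{1548}{185} = 129 \cdot \frac{1}{3} \cdot 676 - \frac{1548}{185} = 129 \cdot \frac{676}{3} - \frac{1548}{185} = 29068 - \frac{1548}{185} = \frac{5376032}{185}$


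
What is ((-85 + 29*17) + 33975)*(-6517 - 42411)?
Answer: -1682291424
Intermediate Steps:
((-85 + 29*17) + 33975)*(-6517 - 42411) = ((-85 + 493) + 33975)*(-48928) = (408 + 33975)*(-48928) = 34383*(-48928) = -1682291424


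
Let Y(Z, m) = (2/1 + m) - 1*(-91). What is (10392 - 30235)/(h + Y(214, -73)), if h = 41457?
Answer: -19843/41477 ≈ -0.47841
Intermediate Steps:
Y(Z, m) = 93 + m (Y(Z, m) = (2*1 + m) + 91 = (2 + m) + 91 = 93 + m)
(10392 - 30235)/(h + Y(214, -73)) = (10392 - 30235)/(41457 + (93 - 73)) = -19843/(41457 + 20) = -19843/41477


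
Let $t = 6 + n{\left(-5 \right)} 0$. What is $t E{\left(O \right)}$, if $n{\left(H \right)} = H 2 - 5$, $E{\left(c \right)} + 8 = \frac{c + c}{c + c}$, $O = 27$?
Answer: $-42$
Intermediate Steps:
$E{\left(c \right)} = -7$ ($E{\left(c \right)} = -8 + \frac{c + c}{c + c} = -8 + \frac{2 c}{2 c} = -8 + 2 c \frac{1}{2 c} = -8 + 1 = -7$)
$n{\left(H \right)} = -5 + 2 H$ ($n{\left(H \right)} = 2 H - 5 = -5 + 2 H$)
$t = 6$ ($t = 6 + \left(-5 + 2 \left(-5\right)\right) 0 = 6 + \left(-5 - 10\right) 0 = 6 - 0 = 6 + 0 = 6$)
$t E{\left(O \right)} = 6 \left(-7\right) = -42$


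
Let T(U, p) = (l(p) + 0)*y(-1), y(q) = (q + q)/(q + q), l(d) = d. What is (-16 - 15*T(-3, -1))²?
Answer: 1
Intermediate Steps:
y(q) = 1 (y(q) = (2*q)/((2*q)) = (2*q)*(1/(2*q)) = 1)
T(U, p) = p (T(U, p) = (p + 0)*1 = p*1 = p)
(-16 - 15*T(-3, -1))² = (-16 - 15*(-1))² = (-16 + 15)² = (-1)² = 1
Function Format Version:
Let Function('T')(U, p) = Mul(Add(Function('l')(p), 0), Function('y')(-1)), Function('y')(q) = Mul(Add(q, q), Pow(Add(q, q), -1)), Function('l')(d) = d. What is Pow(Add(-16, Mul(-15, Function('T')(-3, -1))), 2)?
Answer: 1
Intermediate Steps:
Function('y')(q) = 1 (Function('y')(q) = Mul(Mul(2, q), Pow(Mul(2, q), -1)) = Mul(Mul(2, q), Mul(Rational(1, 2), Pow(q, -1))) = 1)
Function('T')(U, p) = p (Function('T')(U, p) = Mul(Add(p, 0), 1) = Mul(p, 1) = p)
Pow(Add(-16, Mul(-15, Function('T')(-3, -1))), 2) = Pow(Add(-16, Mul(-15, -1)), 2) = Pow(Add(-16, 15), 2) = Pow(-1, 2) = 1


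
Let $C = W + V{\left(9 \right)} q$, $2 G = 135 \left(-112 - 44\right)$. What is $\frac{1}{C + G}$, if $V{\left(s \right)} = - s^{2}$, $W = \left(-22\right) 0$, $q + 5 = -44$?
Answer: $- \frac{1}{6561} \approx -0.00015242$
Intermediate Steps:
$q = -49$ ($q = -5 - 44 = -49$)
$W = 0$
$G = -10530$ ($G = \frac{135 \left(-112 - 44\right)}{2} = \frac{135 \left(-156\right)}{2} = \frac{1}{2} \left(-21060\right) = -10530$)
$C = 3969$ ($C = 0 + - 9^{2} \left(-49\right) = 0 + \left(-1\right) 81 \left(-49\right) = 0 - -3969 = 0 + 3969 = 3969$)
$\frac{1}{C + G} = \frac{1}{3969 - 10530} = \frac{1}{-6561} = - \frac{1}{6561}$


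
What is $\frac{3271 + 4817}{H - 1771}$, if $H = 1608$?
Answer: $- \frac{8088}{163} \approx -49.62$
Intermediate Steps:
$\frac{3271 + 4817}{H - 1771} = \frac{3271 + 4817}{1608 - 1771} = \frac{8088}{-163} = 8088 \left(- \frac{1}{163}\right) = - \frac{8088}{163}$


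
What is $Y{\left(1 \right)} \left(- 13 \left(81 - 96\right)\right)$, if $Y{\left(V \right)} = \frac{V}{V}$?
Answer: $195$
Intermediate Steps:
$Y{\left(V \right)} = 1$
$Y{\left(1 \right)} \left(- 13 \left(81 - 96\right)\right) = 1 \left(- 13 \left(81 - 96\right)\right) = 1 \left(\left(-13\right) \left(-15\right)\right) = 1 \cdot 195 = 195$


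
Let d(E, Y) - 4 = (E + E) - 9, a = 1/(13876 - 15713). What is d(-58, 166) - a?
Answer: -222276/1837 ≈ -121.00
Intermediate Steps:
a = -1/1837 (a = 1/(-1837) = -1/1837 ≈ -0.00054437)
d(E, Y) = -5 + 2*E (d(E, Y) = 4 + ((E + E) - 9) = 4 + (2*E - 9) = 4 + (-9 + 2*E) = -5 + 2*E)
d(-58, 166) - a = (-5 + 2*(-58)) - 1*(-1/1837) = (-5 - 116) + 1/1837 = -121 + 1/1837 = -222276/1837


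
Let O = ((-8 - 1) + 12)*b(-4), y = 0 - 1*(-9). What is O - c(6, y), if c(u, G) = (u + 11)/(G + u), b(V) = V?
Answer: -197/15 ≈ -13.133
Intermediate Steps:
y = 9 (y = 0 + 9 = 9)
c(u, G) = (11 + u)/(G + u)
O = -12 (O = ((-8 - 1) + 12)*(-4) = (-9 + 12)*(-4) = 3*(-4) = -12)
O - c(6, y) = -12 - (11 + 6)/(9 + 6) = -12 - 17/15 = -197/15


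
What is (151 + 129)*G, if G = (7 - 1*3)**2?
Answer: 4480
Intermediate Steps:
G = 16 (G = (7 - 3)**2 = 4**2 = 16)
(151 + 129)*G = (151 + 129)*16 = 280*16 = 4480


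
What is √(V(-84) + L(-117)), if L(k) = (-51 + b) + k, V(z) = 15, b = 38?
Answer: I*√115 ≈ 10.724*I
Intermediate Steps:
L(k) = -13 + k (L(k) = (-51 + 38) + k = -13 + k)
√(V(-84) + L(-117)) = √(15 + (-13 - 117)) = √(15 - 130) = √(-115) = I*√115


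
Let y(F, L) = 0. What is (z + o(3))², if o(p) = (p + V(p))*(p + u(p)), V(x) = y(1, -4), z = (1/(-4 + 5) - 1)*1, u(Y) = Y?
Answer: 324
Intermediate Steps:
z = 0 (z = (1/1 - 1)*1 = (1 - 1)*1 = 0*1 = 0)
V(x) = 0
o(p) = 2*p² (o(p) = (p + 0)*(p + p) = p*(2*p) = 2*p²)
(z + o(3))² = (0 + 2*3²)² = (0 + 2*9)² = (0 + 18)² = 18² = 324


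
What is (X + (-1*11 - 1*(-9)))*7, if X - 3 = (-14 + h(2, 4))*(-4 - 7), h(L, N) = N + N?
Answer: 469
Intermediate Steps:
h(L, N) = 2*N
X = 69 (X = 3 + (-14 + 2*4)*(-4 - 7) = 3 + (-14 + 8)*(-11) = 3 - 6*(-11) = 3 + 66 = 69)
(X + (-1*11 - 1*(-9)))*7 = (69 + (-1*11 - 1*(-9)))*7 = (69 + (-11 + 9))*7 = (69 - 2)*7 = 67*7 = 469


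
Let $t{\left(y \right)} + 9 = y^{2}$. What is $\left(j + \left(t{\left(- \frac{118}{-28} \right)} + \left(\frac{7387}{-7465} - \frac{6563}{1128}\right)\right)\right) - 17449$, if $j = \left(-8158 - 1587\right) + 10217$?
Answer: $- \frac{7003997666969}{412605480} \approx -16975.0$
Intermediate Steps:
$t{\left(y \right)} = -9 + y^{2}$
$j = 472$ ($j = -9745 + 10217 = 472$)
$\left(j + \left(t{\left(- \frac{118}{-28} \right)} + \left(\frac{7387}{-7465} - \frac{6563}{1128}\right)\right)\right) - 17449 = \left(472 + \left(\left(-9 + \left(- \frac{118}{-28}\right)^{2}\right) + \left(\frac{7387}{-7465} - \frac{6563}{1128}\right)\right)\right) - 17449 = \left(472 + \left(\left(-9 + \left(\left(-118\right) \left(- \frac{1}{28}\right)\right)^{2}\right) + \left(7387 \left(- \frac{1}{7465}\right) - \frac{6563}{1128}\right)\right)\right) - 17449 = \left(472 - \left(\frac{133110011}{8420520} - \frac{3481}{196}\right)\right) - 17449 = \left(472 + \left(\left(-9 + \frac{3481}{196}\right) - \frac{57325331}{8420520}\right)\right) - 17449 = \left(472 + \left(\frac{1717}{196} - \frac{57325331}{8420520}\right)\right) - 17449 = \left(472 + \frac{805566991}{412605480}\right) - 17449 = \frac{195555353551}{412605480} - 17449 = - \frac{7003997666969}{412605480}$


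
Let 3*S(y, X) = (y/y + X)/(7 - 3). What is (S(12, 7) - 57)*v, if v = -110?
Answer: 18590/3 ≈ 6196.7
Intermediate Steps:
S(y, X) = 1/12 + X/12 (S(y, X) = ((y/y + X)/(7 - 3))/3 = ((1 + X)/4)/3 = ((1 + X)*(¼))/3 = (¼ + X/4)/3 = 1/12 + X/12)
(S(12, 7) - 57)*v = ((1/12 + (1/12)*7) - 57)*(-110) = ((1/12 + 7/12) - 57)*(-110) = (⅔ - 57)*(-110) = -169/3*(-110) = 18590/3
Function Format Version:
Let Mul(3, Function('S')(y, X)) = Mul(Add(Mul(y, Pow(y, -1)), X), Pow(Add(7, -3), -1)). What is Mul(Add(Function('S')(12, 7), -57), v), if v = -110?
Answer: Rational(18590, 3) ≈ 6196.7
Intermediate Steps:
Function('S')(y, X) = Add(Rational(1, 12), Mul(Rational(1, 12), X)) (Function('S')(y, X) = Mul(Rational(1, 3), Mul(Add(Mul(y, Pow(y, -1)), X), Pow(Add(7, -3), -1))) = Mul(Rational(1, 3), Mul(Add(1, X), Pow(4, -1))) = Mul(Rational(1, 3), Mul(Add(1, X), Rational(1, 4))) = Mul(Rational(1, 3), Add(Rational(1, 4), Mul(Rational(1, 4), X))) = Add(Rational(1, 12), Mul(Rational(1, 12), X)))
Mul(Add(Function('S')(12, 7), -57), v) = Mul(Add(Add(Rational(1, 12), Mul(Rational(1, 12), 7)), -57), -110) = Mul(Add(Add(Rational(1, 12), Rational(7, 12)), -57), -110) = Mul(Add(Rational(2, 3), -57), -110) = Mul(Rational(-169, 3), -110) = Rational(18590, 3)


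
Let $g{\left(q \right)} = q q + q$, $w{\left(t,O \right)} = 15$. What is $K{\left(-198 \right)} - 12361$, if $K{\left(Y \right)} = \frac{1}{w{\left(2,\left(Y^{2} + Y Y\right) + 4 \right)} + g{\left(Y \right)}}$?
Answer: $- \frac{482338580}{39021} \approx -12361.0$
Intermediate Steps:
$g{\left(q \right)} = q + q^{2}$ ($g{\left(q \right)} = q^{2} + q = q + q^{2}$)
$K{\left(Y \right)} = \frac{1}{15 + Y \left(1 + Y\right)}$
$K{\left(-198 \right)} - 12361 = \frac{1}{15 - 198 \left(1 - 198\right)} - 12361 = \frac{1}{15 - -39006} - 12361 = \frac{1}{15 + 39006} - 12361 = \frac{1}{39021} - 12361 = - \frac{482338580}{39021}$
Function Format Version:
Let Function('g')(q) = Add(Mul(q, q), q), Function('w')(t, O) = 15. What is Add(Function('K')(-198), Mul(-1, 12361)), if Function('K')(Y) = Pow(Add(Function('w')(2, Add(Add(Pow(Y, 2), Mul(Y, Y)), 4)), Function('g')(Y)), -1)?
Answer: Rational(-482338580, 39021) ≈ -12361.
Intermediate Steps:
Function('g')(q) = Add(q, Pow(q, 2)) (Function('g')(q) = Add(Pow(q, 2), q) = Add(q, Pow(q, 2)))
Function('K')(Y) = Pow(Add(15, Mul(Y, Add(1, Y))), -1)
Add(Function('K')(-198), Mul(-1, 12361)) = Add(Pow(Add(15, Mul(-198, Add(1, -198))), -1), Mul(-1, 12361)) = Add(Pow(Add(15, Mul(-198, -197)), -1), -12361) = Add(Pow(Add(15, 39006), -1), -12361) = Add(Pow(39021, -1), -12361) = Add(Rational(1, 39021), -12361) = Rational(-482338580, 39021)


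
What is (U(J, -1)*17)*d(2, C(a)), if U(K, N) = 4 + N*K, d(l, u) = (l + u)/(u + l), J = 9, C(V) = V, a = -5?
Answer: -85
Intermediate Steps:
d(l, u) = 1 (d(l, u) = (l + u)/(l + u) = 1)
U(K, N) = 4 + K*N
(U(J, -1)*17)*d(2, C(a)) = ((4 + 9*(-1))*17)*1 = ((4 - 9)*17)*1 = -5*17*1 = -85*1 = -85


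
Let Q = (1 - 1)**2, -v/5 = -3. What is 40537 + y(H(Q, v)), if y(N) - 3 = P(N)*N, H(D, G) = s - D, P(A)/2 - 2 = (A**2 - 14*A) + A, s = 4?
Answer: 40268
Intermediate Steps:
v = 15 (v = -5*(-3) = 15)
P(A) = 4 - 26*A + 2*A**2 (P(A) = 4 + 2*((A**2 - 14*A) + A) = 4 + 2*(A**2 - 13*A) = 4 + (-26*A + 2*A**2) = 4 - 26*A + 2*A**2)
Q = 0 (Q = 0**2 = 0)
H(D, G) = 4 - D
y(N) = 3 + N*(4 - 26*N + 2*N**2) (y(N) = 3 + (4 - 26*N + 2*N**2)*N = 3 + N*(4 - 26*N + 2*N**2))
40537 + y(H(Q, v)) = 40537 + (3 + 2*(4 - 1*0)*(2 + (4 - 1*0)**2 - 13*(4 - 1*0))) = 40537 + (3 + 2*(4 + 0)*(2 + (4 + 0)**2 - 13*(4 + 0))) = 40537 + (3 + 2*4*(2 + 4**2 - 13*4)) = 40537 + (3 + 2*4*(2 + 16 - 52)) = 40537 + (3 + 2*4*(-34)) = 40537 + (3 - 272) = 40537 - 269 = 40268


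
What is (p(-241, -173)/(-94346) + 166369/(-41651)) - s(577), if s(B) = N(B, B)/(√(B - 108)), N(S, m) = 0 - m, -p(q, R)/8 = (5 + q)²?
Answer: 1431051547/1964802623 + 577*√469/469 ≈ 27.372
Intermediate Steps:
p(q, R) = -8*(5 + q)²
N(S, m) = -m
s(B) = -B/√(-108 + B) (s(B) = (-B)/(√(B - 108)) = (-B)/(√(-108 + B)) = (-B)/√(-108 + B) = -B/√(-108 + B))
(p(-241, -173)/(-94346) + 166369/(-41651)) - s(577) = (-8*(5 - 241)²/(-94346) + 166369/(-41651)) - (-1)*577/√(-108 + 577) = (-8*(-236)²*(-1/94346) + 166369*(-1/41651)) - (-1)*577/√469 = (-8*55696*(-1/94346) - 166369/41651) - (-1)*577*√469/469 = (-445568*(-1/94346) - 166369/41651) - (-577)*√469/469 = (222784/47173 - 166369/41651) + 577*√469/469 = 1431051547/1964802623 + 577*√469/469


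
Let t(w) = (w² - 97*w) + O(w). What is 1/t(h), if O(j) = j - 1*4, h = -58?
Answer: 1/8928 ≈ 0.00011201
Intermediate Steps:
O(j) = -4 + j (O(j) = j - 4 = -4 + j)
t(w) = -4 + w² - 96*w (t(w) = (w² - 97*w) + (-4 + w) = -4 + w² - 96*w)
1/t(h) = 1/(-4 + (-58)² - 96*(-58)) = 1/(-4 + 3364 + 5568) = 1/8928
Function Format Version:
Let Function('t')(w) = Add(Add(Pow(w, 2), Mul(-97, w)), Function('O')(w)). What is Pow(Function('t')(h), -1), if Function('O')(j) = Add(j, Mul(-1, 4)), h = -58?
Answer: Rational(1, 8928) ≈ 0.00011201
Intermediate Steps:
Function('O')(j) = Add(-4, j) (Function('O')(j) = Add(j, -4) = Add(-4, j))
Function('t')(w) = Add(-4, Pow(w, 2), Mul(-96, w)) (Function('t')(w) = Add(Add(Pow(w, 2), Mul(-97, w)), Add(-4, w)) = Add(-4, Pow(w, 2), Mul(-96, w)))
Pow(Function('t')(h), -1) = Pow(Add(-4, Pow(-58, 2), Mul(-96, -58)), -1) = Pow(Add(-4, 3364, 5568), -1) = Pow(8928, -1) = Rational(1, 8928)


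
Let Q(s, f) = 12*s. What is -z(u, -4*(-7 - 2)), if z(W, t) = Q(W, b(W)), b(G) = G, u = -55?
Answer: 660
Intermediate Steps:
z(W, t) = 12*W
-z(u, -4*(-7 - 2)) = -12*(-55) = -1*(-660) = 660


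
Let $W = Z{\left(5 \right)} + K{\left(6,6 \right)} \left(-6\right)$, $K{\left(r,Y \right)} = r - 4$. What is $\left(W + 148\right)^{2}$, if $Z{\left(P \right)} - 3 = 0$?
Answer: $19321$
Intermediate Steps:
$K{\left(r,Y \right)} = -4 + r$
$Z{\left(P \right)} = 3$ ($Z{\left(P \right)} = 3 + 0 = 3$)
$W = -9$ ($W = 3 + \left(-4 + 6\right) \left(-6\right) = 3 + 2 \left(-6\right) = 3 - 12 = -9$)
$\left(W + 148\right)^{2} = \left(-9 + 148\right)^{2} = 139^{2} = 19321$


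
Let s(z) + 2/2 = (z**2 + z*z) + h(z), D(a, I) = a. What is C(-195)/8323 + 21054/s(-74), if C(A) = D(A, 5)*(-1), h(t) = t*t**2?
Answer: -8940837/298321289 ≈ -0.029970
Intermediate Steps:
h(t) = t**3
C(A) = -A (C(A) = A*(-1) = -A)
s(z) = -1 + z**3 + 2*z**2 (s(z) = -1 + ((z**2 + z*z) + z**3) = -1 + ((z**2 + z**2) + z**3) = -1 + (2*z**2 + z**3) = -1 + (z**3 + 2*z**2) = -1 + z**3 + 2*z**2)
C(-195)/8323 + 21054/s(-74) = -1*(-195)/8323 + 21054/(-1 + (-74)**3 + 2*(-74)**2) = 195*(1/8323) + 21054/(-1 - 405224 + 2*5476) = 195/8323 + 21054/(-1 - 405224 + 10952) = 195/8323 + 21054/(-394273) = 195/8323 + 21054*(-1/394273) = 195/8323 - 1914/35843 = -8940837/298321289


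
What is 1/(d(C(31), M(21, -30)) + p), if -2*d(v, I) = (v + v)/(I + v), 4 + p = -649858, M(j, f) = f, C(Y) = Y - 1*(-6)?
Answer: -7/4549071 ≈ -1.5388e-6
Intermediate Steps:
C(Y) = 6 + Y (C(Y) = Y + 6 = 6 + Y)
p = -649862 (p = -4 - 649858 = -649862)
d(v, I) = -v/(I + v) (d(v, I) = -(v + v)/(2*(I + v)) = -2*v/(2*(I + v)) = -v/(I + v))
1/(d(C(31), M(21, -30)) + p) = 1/(-(6 + 31)/(-30 + (6 + 31)) - 649862) = 1/(-1*37/(-30 + 37) - 649862) = 1/(-1*37/7 - 649862) = 1/(-1*37*1/7 - 649862) = 1/(-37/7 - 649862) = 1/(-4549071/7) = -7/4549071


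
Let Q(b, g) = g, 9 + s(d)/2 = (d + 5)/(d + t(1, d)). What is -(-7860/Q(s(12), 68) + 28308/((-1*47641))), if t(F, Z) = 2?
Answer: 94095801/809897 ≈ 116.18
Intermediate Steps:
s(d) = -18 + 2*(5 + d)/(2 + d) (s(d) = -18 + 2*((d + 5)/(d + 2)) = -18 + 2*((5 + d)/(2 + d)) = -18 + 2*(5 + d)/(2 + d))
-(-7860/Q(s(12), 68) + 28308/((-1*47641))) = -(-7860/68 + 28308/((-1*47641))) = -(-7860*1/68 + 28308/(-47641)) = -(-1965/17 + 28308*(-1/47641)) = -(-1965/17 - 28308/47641) = -1*(-94095801/809897) = 94095801/809897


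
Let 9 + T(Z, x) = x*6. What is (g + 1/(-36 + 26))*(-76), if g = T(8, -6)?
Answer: 17138/5 ≈ 3427.6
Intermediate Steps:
T(Z, x) = -9 + 6*x (T(Z, x) = -9 + x*6 = -9 + 6*x)
g = -45 (g = -9 + 6*(-6) = -9 - 36 = -45)
(g + 1/(-36 + 26))*(-76) = (-45 + 1/(-36 + 26))*(-76) = (-45 + 1/(-10))*(-76) = (-45 - ⅒)*(-76) = -451/10*(-76) = 17138/5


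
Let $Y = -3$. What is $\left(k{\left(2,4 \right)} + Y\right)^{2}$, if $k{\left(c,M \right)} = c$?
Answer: $1$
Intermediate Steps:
$\left(k{\left(2,4 \right)} + Y\right)^{2} = \left(2 - 3\right)^{2} = \left(-1\right)^{2} = 1$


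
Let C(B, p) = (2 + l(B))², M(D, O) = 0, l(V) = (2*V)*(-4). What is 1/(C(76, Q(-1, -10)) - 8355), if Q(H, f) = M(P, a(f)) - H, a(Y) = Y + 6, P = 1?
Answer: 1/358881 ≈ 2.7864e-6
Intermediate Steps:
a(Y) = 6 + Y
l(V) = -8*V
Q(H, f) = -H (Q(H, f) = 0 - H = -H)
C(B, p) = (2 - 8*B)²
1/(C(76, Q(-1, -10)) - 8355) = 1/(4*(-1 + 4*76)² - 8355) = 1/(4*(-1 + 304)² - 8355) = 1/(4*303² - 8355) = 1/(4*91809 - 8355) = 1/(367236 - 8355) = 1/358881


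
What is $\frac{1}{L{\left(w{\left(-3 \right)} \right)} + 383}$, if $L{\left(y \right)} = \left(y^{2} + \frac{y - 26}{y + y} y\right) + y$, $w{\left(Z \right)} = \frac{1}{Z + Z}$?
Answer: $\frac{9}{3328} \approx 0.0027043$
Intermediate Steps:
$w{\left(Z \right)} = \frac{1}{2 Z}$
$L{\left(y \right)} = -13 + y^{2} + \frac{3 y}{2}$ ($L{\left(y \right)} = \left(y^{2} + \frac{-26 + y}{2 y} y\right) + y = \left(y^{2} + \left(-13 + \frac{y}{2}\right)\right) + y = \left(-13 + y^{2} + \frac{y}{2}\right) + y = -13 + y^{2} + \frac{3 y}{2}$)
$\frac{1}{L{\left(w{\left(-3 \right)} \right)} + 383} = \frac{1}{\left(-13 + \left(\frac{1}{2 \left(-3\right)}\right)^{2} + \frac{3 \frac{1}{2 \left(-3\right)}}{2}\right) + 383} = \frac{1}{\left(-13 + \left(\frac{1}{2} \left(- \frac{1}{3}\right)\right)^{2} + \frac{3 \cdot \frac{1}{2} \left(- \frac{1}{3}\right)}{2}\right) + 383} = \frac{1}{\left(-13 + \left(- \frac{1}{6}\right)^{2} + \frac{3}{2} \left(- \frac{1}{6}\right)\right) + 383} = \frac{1}{\left(-13 + \frac{1}{36} - \frac{1}{4}\right) + 383} = \frac{1}{- \frac{119}{9} + 383} = \frac{1}{\frac{3328}{9}} = \frac{9}{3328}$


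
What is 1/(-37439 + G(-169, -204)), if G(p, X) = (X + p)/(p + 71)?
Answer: -98/3668649 ≈ -2.6713e-5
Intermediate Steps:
G(p, X) = (X + p)/(71 + p)
1/(-37439 + G(-169, -204)) = 1/(-37439 + (-204 - 169)/(71 - 169)) = 1/(-37439 - 373/(-98)) = 1/(-37439 - 1/98*(-373)) = 1/(-37439 + 373/98) = 1/(-3668649/98) = -98/3668649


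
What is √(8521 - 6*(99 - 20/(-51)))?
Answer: √2290223/17 ≈ 89.021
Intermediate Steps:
√(8521 - 6*(99 - 20/(-51))) = √(8521 - 6*(99 - 20*(-1/51))) = √(8521 - 6*(99 + 20/51)) = √(8521 - 6*5069/51) = √(8521 - 10138/17) = √(134719/17) = √2290223/17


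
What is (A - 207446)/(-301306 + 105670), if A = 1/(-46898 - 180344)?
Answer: 15713481311/14818905304 ≈ 1.0604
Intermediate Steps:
A = -1/227242 (A = 1/(-227242) = -1/227242 ≈ -4.4006e-6)
(A - 207446)/(-301306 + 105670) = (-1/227242 - 207446)/(-301306 + 105670) = -47140443933/227242/(-195636) = -47140443933/227242*(-1/195636) = 15713481311/14818905304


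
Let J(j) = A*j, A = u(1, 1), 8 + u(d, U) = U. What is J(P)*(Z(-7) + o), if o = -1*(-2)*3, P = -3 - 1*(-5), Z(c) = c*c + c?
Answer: -672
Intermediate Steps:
Z(c) = c + c**2 (Z(c) = c**2 + c = c + c**2)
u(d, U) = -8 + U
A = -7 (A = -8 + 1 = -7)
P = 2 (P = -3 + 5 = 2)
o = 6 (o = 2*3 = 6)
J(j) = -7*j
J(P)*(Z(-7) + o) = (-7*2)*(-7*(1 - 7) + 6) = -14*(-7*(-6) + 6) = -14*(42 + 6) = -14*48 = -672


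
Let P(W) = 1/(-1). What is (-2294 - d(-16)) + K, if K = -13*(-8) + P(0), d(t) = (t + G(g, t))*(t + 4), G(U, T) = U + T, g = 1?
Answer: -2563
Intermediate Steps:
G(U, T) = T + U
P(W) = -1
d(t) = (1 + 2*t)*(4 + t) (d(t) = (t + (t + 1))*(t + 4) = (t + (1 + t))*(4 + t) = (1 + 2*t)*(4 + t))
K = 103 (K = -13*(-8) - 1 = 104 - 1 = 103)
(-2294 - d(-16)) + K = (-2294 - (4 + 2*(-16)² + 9*(-16))) + 103 = (-2294 - (4 + 2*256 - 144)) + 103 = (-2294 - (4 + 512 - 144)) + 103 = (-2294 - 1*372) + 103 = (-2294 - 372) + 103 = -2666 + 103 = -2563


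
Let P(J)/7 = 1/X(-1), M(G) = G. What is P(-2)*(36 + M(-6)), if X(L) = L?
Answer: -210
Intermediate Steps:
P(J) = -7 (P(J) = 7/(-1) = 7*(-1) = -7)
P(-2)*(36 + M(-6)) = -7*(36 - 6) = -7*30 = -210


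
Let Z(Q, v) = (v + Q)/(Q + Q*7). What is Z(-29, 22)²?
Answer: 49/53824 ≈ 0.00091037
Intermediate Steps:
Z(Q, v) = (Q + v)/(8*Q) (Z(Q, v) = (Q + v)/(Q + 7*Q) = (Q + v)/((8*Q)) = (Q + v)*(1/(8*Q)) = (Q + v)/(8*Q))
Z(-29, 22)² = ((⅛)*(-29 + 22)/(-29))² = ((⅛)*(-1/29)*(-7))² = (7/232)² = 49/53824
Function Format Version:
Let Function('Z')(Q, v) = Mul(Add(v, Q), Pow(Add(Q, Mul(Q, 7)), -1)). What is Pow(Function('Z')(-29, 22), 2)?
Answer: Rational(49, 53824) ≈ 0.00091037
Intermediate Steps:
Function('Z')(Q, v) = Mul(Rational(1, 8), Pow(Q, -1), Add(Q, v)) (Function('Z')(Q, v) = Mul(Add(Q, v), Pow(Add(Q, Mul(7, Q)), -1)) = Mul(Add(Q, v), Pow(Mul(8, Q), -1)) = Mul(Add(Q, v), Mul(Rational(1, 8), Pow(Q, -1))) = Mul(Rational(1, 8), Pow(Q, -1), Add(Q, v)))
Pow(Function('Z')(-29, 22), 2) = Pow(Mul(Rational(1, 8), Pow(-29, -1), Add(-29, 22)), 2) = Pow(Mul(Rational(1, 8), Rational(-1, 29), -7), 2) = Pow(Rational(7, 232), 2) = Rational(49, 53824)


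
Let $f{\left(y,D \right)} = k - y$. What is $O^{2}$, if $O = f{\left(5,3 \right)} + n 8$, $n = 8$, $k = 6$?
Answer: $4225$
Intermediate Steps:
$f{\left(y,D \right)} = 6 - y$
$O = 65$ ($O = \left(6 - 5\right) + 8 \cdot 8 = \left(6 - 5\right) + 64 = 1 + 64 = 65$)
$O^{2} = 65^{2} = 4225$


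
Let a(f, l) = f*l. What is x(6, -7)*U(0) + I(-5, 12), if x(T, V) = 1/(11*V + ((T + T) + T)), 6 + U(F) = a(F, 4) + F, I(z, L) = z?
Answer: -289/59 ≈ -4.8983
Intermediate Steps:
U(F) = -6 + 5*F (U(F) = -6 + (F*4 + F) = -6 + (4*F + F) = -6 + 5*F)
x(T, V) = 1/(3*T + 11*V) (x(T, V) = 1/(11*V + (2*T + T)) = 1/(11*V + 3*T) = 1/(3*T + 11*V))
x(6, -7)*U(0) + I(-5, 12) = (-6 + 5*0)/(3*6 + 11*(-7)) - 5 = (-6 + 0)/(18 - 77) - 5 = -6/(-59) - 5 = -1/59*(-6) - 5 = 6/59 - 5 = -289/59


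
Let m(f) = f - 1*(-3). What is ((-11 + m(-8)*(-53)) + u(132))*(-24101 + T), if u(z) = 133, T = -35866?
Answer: -23207229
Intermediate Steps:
m(f) = 3 + f (m(f) = f + 3 = 3 + f)
((-11 + m(-8)*(-53)) + u(132))*(-24101 + T) = ((-11 + (3 - 8)*(-53)) + 133)*(-24101 - 35866) = ((-11 - 5*(-53)) + 133)*(-59967) = ((-11 + 265) + 133)*(-59967) = (254 + 133)*(-59967) = 387*(-59967) = -23207229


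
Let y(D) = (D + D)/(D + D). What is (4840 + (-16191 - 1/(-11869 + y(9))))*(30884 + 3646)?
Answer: -775277153585/1978 ≈ -3.9195e+8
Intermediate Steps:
y(D) = 1 (y(D) = (2*D)/((2*D)) = (2*D)*(1/(2*D)) = 1)
(4840 + (-16191 - 1/(-11869 + y(9))))*(30884 + 3646) = (4840 + (-16191 - 1/(-11869 + 1)))*(30884 + 3646) = (4840 + (-16191 - 1/(-11868)))*34530 = (4840 + (-16191 - 1*(-1/11868)))*34530 = (4840 + (-16191 + 1/11868))*34530 = (4840 - 192154787/11868)*34530 = -134713667/11868*34530 = -775277153585/1978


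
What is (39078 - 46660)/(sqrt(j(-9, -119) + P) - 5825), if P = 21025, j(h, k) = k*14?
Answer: 22082575/16955633 + 34119*sqrt(239)/16955633 ≈ 1.3335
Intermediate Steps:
j(h, k) = 14*k
(39078 - 46660)/(sqrt(j(-9, -119) + P) - 5825) = (39078 - 46660)/(sqrt(14*(-119) + 21025) - 5825) = -7582/(sqrt(-1666 + 21025) - 5825) = -7582/(sqrt(19359) - 5825) = -7582/(9*sqrt(239) - 5825) = -7582/(-5825 + 9*sqrt(239))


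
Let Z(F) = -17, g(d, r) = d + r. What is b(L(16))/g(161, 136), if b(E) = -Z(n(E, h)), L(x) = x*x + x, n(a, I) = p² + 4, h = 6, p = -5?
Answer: 17/297 ≈ 0.057239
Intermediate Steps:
n(a, I) = 29 (n(a, I) = (-5)² + 4 = 25 + 4 = 29)
L(x) = x + x² (L(x) = x² + x = x + x²)
b(E) = 17 (b(E) = -1*(-17) = 17)
b(L(16))/g(161, 136) = 17/(161 + 136) = 17/297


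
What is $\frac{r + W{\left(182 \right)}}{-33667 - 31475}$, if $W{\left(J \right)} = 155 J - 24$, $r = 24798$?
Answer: $- \frac{26492}{32571} \approx -0.81336$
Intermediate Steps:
$W{\left(J \right)} = -24 + 155 J$
$\frac{r + W{\left(182 \right)}}{-33667 - 31475} = \frac{24798 + \left(-24 + 155 \cdot 182\right)}{-33667 - 31475} = \frac{24798 + \left(-24 + 28210\right)}{-65142} = \left(24798 + 28186\right) \left(- \frac{1}{65142}\right) = 52984 \left(- \frac{1}{65142}\right) = - \frac{26492}{32571}$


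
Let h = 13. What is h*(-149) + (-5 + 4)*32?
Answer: -1969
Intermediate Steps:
h*(-149) + (-5 + 4)*32 = 13*(-149) + (-5 + 4)*32 = -1937 - 1*32 = -1937 - 32 = -1969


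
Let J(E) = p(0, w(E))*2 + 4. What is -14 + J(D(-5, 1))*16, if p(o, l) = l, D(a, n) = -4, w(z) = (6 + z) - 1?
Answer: 82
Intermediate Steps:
w(z) = 5 + z
J(E) = 14 + 2*E (J(E) = (5 + E)*2 + 4 = (10 + 2*E) + 4 = 14 + 2*E)
-14 + J(D(-5, 1))*16 = -14 + (14 + 2*(-4))*16 = -14 + (14 - 8)*16 = -14 + 6*16 = -14 + 96 = 82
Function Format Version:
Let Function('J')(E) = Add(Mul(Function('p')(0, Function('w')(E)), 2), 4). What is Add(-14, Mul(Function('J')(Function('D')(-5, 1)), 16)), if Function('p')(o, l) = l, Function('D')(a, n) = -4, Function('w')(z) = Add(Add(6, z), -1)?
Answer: 82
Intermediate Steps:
Function('w')(z) = Add(5, z)
Function('J')(E) = Add(14, Mul(2, E)) (Function('J')(E) = Add(Mul(Add(5, E), 2), 4) = Add(Add(10, Mul(2, E)), 4) = Add(14, Mul(2, E)))
Add(-14, Mul(Function('J')(Function('D')(-5, 1)), 16)) = Add(-14, Mul(Add(14, Mul(2, -4)), 16)) = Add(-14, Mul(Add(14, -8), 16)) = Add(-14, Mul(6, 16)) = Add(-14, 96) = 82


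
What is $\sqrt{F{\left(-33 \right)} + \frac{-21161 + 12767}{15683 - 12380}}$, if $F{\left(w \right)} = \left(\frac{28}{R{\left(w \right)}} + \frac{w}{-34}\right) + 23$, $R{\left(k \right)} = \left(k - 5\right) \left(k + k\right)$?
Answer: $\frac{\sqrt{145819617223962}}{2607902} \approx 4.6304$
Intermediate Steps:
$R{\left(k \right)} = 2 k \left(-5 + k\right)$ ($R{\left(k \right)} = \left(-5 + k\right) 2 k = 2 k \left(-5 + k\right)$)
$F{\left(w \right)} = 23 - \frac{w}{34} + \frac{14}{w \left(-5 + w\right)}$ ($F{\left(w \right)} = \left(\frac{28}{2 w \left(-5 + w\right)} + \frac{w}{-34}\right) + 23 = \left(28 \frac{1}{2 w \left(-5 + w\right)} + w \left(- \frac{1}{34}\right)\right) + 23 = \left(\frac{14}{w \left(-5 + w\right)} - \frac{w}{34}\right) + 23 = \left(- \frac{w}{34} + \frac{14}{w \left(-5 + w\right)}\right) + 23 = 23 - \frac{w}{34} + \frac{14}{w \left(-5 + w\right)}$)
$\sqrt{F{\left(-33 \right)} + \frac{-21161 + 12767}{15683 - 12380}} = \sqrt{\frac{476 - 33 \left(-5 - 33\right) \left(782 - -33\right)}{34 \left(-33\right) \left(-5 - 33\right)} + \frac{-21161 + 12767}{15683 - 12380}} = \sqrt{\frac{1}{34} \left(- \frac{1}{33}\right) \frac{1}{-38} \left(476 - - 1254 \left(782 + 33\right)\right) - \frac{8394}{3303}} = \sqrt{\frac{1}{34} \left(- \frac{1}{33}\right) \left(- \frac{1}{38}\right) \left(476 - \left(-1254\right) 815\right) - \frac{2798}{1101}} = \sqrt{\frac{1}{34} \left(- \frac{1}{33}\right) \left(- \frac{1}{38}\right) \left(476 + 1022010\right) - \frac{2798}{1101}} = \sqrt{\frac{1}{34} \left(- \frac{1}{33}\right) \left(- \frac{1}{38}\right) 1022486 - \frac{2798}{1101}} = \sqrt{\frac{511243}{21318} - \frac{2798}{1101}} = \sqrt{\frac{55914531}{2607902}} = \frac{\sqrt{145819617223962}}{2607902}$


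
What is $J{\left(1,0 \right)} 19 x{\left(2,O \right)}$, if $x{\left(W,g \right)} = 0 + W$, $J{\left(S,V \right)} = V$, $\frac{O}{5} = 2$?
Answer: $0$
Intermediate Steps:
$O = 10$ ($O = 5 \cdot 2 = 10$)
$x{\left(W,g \right)} = W$
$J{\left(1,0 \right)} 19 x{\left(2,O \right)} = 0 \cdot 19 \cdot 2 = 0 \cdot 2 = 0$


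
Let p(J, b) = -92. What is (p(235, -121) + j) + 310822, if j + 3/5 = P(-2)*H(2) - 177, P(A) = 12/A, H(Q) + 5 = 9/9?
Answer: 1552882/5 ≈ 3.1058e+5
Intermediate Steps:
H(Q) = -4 (H(Q) = -5 + 9/9 = -5 + 9*(⅑) = -5 + 1 = -4)
j = -768/5 (j = -⅗ + ((12/(-2))*(-4) - 177) = -⅗ + ((12*(-½))*(-4) - 177) = -⅗ + (-6*(-4) - 177) = -⅗ + (24 - 177) = -⅗ - 153 = -768/5 ≈ -153.60)
(p(235, -121) + j) + 310822 = (-92 - 768/5) + 310822 = -1228/5 + 310822 = 1552882/5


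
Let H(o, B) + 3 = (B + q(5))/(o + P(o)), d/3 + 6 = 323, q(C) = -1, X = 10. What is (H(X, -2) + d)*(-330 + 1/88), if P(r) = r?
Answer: -550492323/1760 ≈ -3.1278e+5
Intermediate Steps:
d = 951 (d = -18 + 3*323 = -18 + 969 = 951)
H(o, B) = -3 + (-1 + B)/(2*o) (H(o, B) = -3 + (B - 1)/(o + o) = -3 + (-1 + B)/((2*o)) = -3 + (-1 + B)*(1/(2*o)) = -3 + (-1 + B)/(2*o))
(H(X, -2) + d)*(-330 + 1/88) = ((½)*(-1 - 2 - 6*10)/10 + 951)*(-330 + 1/88) = ((½)*(⅒)*(-1 - 2 - 60) + 951)*(-330 + 1/88) = ((½)*(⅒)*(-63) + 951)*(-29039/88) = (-63/20 + 951)*(-29039/88) = (18957/20)*(-29039/88) = -550492323/1760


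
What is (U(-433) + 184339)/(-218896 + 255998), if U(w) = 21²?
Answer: 92390/18551 ≈ 4.9803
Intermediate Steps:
U(w) = 441
(U(-433) + 184339)/(-218896 + 255998) = (441 + 184339)/(-218896 + 255998) = 184780/37102 = 184780*(1/37102) = 92390/18551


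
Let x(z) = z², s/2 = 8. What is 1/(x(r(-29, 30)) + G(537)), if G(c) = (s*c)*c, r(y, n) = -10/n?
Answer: 9/41525137 ≈ 2.1674e-7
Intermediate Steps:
s = 16 (s = 2*8 = 16)
G(c) = 16*c² (G(c) = (16*c)*c = 16*c²)
1/(x(r(-29, 30)) + G(537)) = 1/((-10/30)² + 16*537²) = 1/((-10*1/30)² + 16*288369) = 1/((-⅓)² + 4613904) = 1/(⅑ + 4613904) = 1/(41525137/9) = 9/41525137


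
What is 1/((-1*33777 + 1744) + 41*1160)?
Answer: 1/15527 ≈ 6.4404e-5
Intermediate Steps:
1/((-1*33777 + 1744) + 41*1160) = 1/((-33777 + 1744) + 47560) = 1/(-32033 + 47560) = 1/15527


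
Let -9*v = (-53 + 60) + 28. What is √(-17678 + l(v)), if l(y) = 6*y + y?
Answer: I*√159347/3 ≈ 133.06*I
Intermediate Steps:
v = -35/9 (v = -((-53 + 60) + 28)/9 = -(7 + 28)/9 = -⅑*35 = -35/9 ≈ -3.8889)
l(y) = 7*y
√(-17678 + l(v)) = √(-17678 + 7*(-35/9)) = √(-17678 - 245/9) = √(-159347/9) = I*√159347/3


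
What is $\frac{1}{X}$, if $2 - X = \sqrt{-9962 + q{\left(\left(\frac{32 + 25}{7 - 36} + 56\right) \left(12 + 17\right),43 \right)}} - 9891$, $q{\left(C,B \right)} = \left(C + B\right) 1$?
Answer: $\frac{9893}{97879801} + \frac{12 i \sqrt{58}}{97879801} \approx 0.00010107 + 9.3369 \cdot 10^{-7} i$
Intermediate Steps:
$q{\left(C,B \right)} = B + C$ ($q{\left(C,B \right)} = \left(B + C\right) 1 = B + C$)
$X = 9893 - 12 i \sqrt{58}$ ($X = 2 - \left(\sqrt{-9962 + \left(43 + \left(\frac{32 + 25}{7 - 36} + 56\right) \left(12 + 17\right)\right)} - 9891\right) = 2 - \left(\sqrt{-9962 + \left(43 + \left(\frac{57}{-29} + 56\right) 29\right)} - 9891\right) = 2 - \left(\sqrt{-9962 + \left(43 + \left(57 \left(- \frac{1}{29}\right) + 56\right) 29\right)} - 9891\right) = 2 - \left(\sqrt{-9962 + \left(43 + \left(- \frac{57}{29} + 56\right) 29\right)} - 9891\right) = 2 - \left(\sqrt{-9962 + \left(43 + \frac{1567}{29} \cdot 29\right)} - 9891\right) = 2 - \left(\sqrt{-9962 + \left(43 + 1567\right)} - 9891\right) = 2 - \left(\sqrt{-9962 + 1610} - 9891\right) = 2 - \left(\sqrt{-8352} - 9891\right) = 2 - \left(12 i \sqrt{58} - 9891\right) = 2 - \left(-9891 + 12 i \sqrt{58}\right) = 2 + \left(9891 - 12 i \sqrt{58}\right) = 9893 - 12 i \sqrt{58} \approx 9893.0 - 91.389 i$)
$\frac{1}{X} = \frac{1}{9893 - 12 i \sqrt{58}}$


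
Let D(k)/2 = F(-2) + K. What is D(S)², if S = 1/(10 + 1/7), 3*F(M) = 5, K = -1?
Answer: 16/9 ≈ 1.7778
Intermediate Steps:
F(M) = 5/3 (F(M) = (⅓)*5 = 5/3)
S = 7/71 (S = 1/(10 + ⅐) = 1/(71/7) = 7/71 ≈ 0.098592)
D(k) = 4/3 (D(k) = 2*(5/3 - 1) = 2*(⅔) = 4/3)
D(S)² = (4/3)² = 16/9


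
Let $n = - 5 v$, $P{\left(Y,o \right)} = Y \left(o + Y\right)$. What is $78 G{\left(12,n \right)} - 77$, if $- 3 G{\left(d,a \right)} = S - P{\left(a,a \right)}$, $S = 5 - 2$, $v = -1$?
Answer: $1145$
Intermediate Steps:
$P{\left(Y,o \right)} = Y \left(Y + o\right)$
$n = 5$ ($n = \left(-5\right) \left(-1\right) = 5$)
$S = 3$ ($S = 5 - 2 = 3$)
$G{\left(d,a \right)} = -1 + \frac{2 a^{2}}{3}$ ($G{\left(d,a \right)} = - \frac{3 - a \left(a + a\right)}{3} = - \frac{3 - a 2 a}{3} = - \frac{3 - 2 a^{2}}{3} = -1 + \frac{2 a^{2}}{3}$)
$78 G{\left(12,n \right)} - 77 = 78 \left(-1 + \frac{2 \cdot 5^{2}}{3}\right) - 77 = 78 \left(-1 + \frac{2}{3} \cdot 25\right) - 77 = 78 \left(-1 + \frac{50}{3}\right) - 77 = 78 \cdot \frac{47}{3} - 77 = 1222 - 77 = 1145$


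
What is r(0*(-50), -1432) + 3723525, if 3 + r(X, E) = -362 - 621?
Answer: 3722539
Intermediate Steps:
r(X, E) = -986 (r(X, E) = -3 + (-362 - 621) = -3 - 983 = -986)
r(0*(-50), -1432) + 3723525 = -986 + 3723525 = 3722539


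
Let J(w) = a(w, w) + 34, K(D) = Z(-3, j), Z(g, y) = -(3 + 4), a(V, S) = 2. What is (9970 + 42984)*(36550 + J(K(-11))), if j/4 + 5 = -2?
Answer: 1937375044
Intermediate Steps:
j = -28 (j = -20 + 4*(-2) = -20 - 8 = -28)
Z(g, y) = -7 (Z(g, y) = -1*7 = -7)
K(D) = -7
J(w) = 36 (J(w) = 2 + 34 = 36)
(9970 + 42984)*(36550 + J(K(-11))) = (9970 + 42984)*(36550 + 36) = 52954*36586 = 1937375044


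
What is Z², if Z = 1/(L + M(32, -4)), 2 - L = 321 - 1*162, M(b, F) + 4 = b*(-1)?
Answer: 1/37249 ≈ 2.6846e-5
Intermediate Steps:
M(b, F) = -4 - b (M(b, F) = -4 + b*(-1) = -4 - b)
L = -157 (L = 2 - (321 - 1*162) = 2 - (321 - 162) = 2 - 1*159 = 2 - 159 = -157)
Z = -1/193 (Z = 1/(-157 + (-4 - 1*32)) = 1/(-157 + (-4 - 32)) = 1/(-157 - 36) = 1/(-193) = -1/193 ≈ -0.0051813)
Z² = (-1/193)² = 1/37249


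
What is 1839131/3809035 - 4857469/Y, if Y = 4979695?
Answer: -1868791597474/3793566508865 ≈ -0.49262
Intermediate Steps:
1839131/3809035 - 4857469/Y = 1839131/3809035 - 4857469/4979695 = -1868791597474/3793566508865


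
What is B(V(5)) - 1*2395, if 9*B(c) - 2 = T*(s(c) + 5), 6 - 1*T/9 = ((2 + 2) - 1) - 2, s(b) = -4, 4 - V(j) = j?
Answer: -21508/9 ≈ -2389.8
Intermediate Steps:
V(j) = 4 - j
T = 45 (T = 54 - 9*(((2 + 2) - 1) - 2) = 54 - 9*((4 - 1) - 2) = 54 - 9*(3 - 2) = 54 - 9*1 = 54 - 9 = 45)
B(c) = 47/9 (B(c) = 2/9 + (45*(-4 + 5))/9 = 2/9 + (45*1)/9 = 2/9 + (⅑)*45 = 2/9 + 5 = 47/9)
B(V(5)) - 1*2395 = 47/9 - 1*2395 = 47/9 - 2395 = -21508/9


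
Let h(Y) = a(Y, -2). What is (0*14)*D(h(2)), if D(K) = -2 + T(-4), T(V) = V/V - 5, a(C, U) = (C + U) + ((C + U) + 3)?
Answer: 0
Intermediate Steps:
a(C, U) = 3 + 2*C + 2*U (a(C, U) = (C + U) + (3 + C + U) = 3 + 2*C + 2*U)
T(V) = -4 (T(V) = 1 - 5 = -4)
h(Y) = -1 + 2*Y (h(Y) = 3 + 2*Y + 2*(-2) = 3 + 2*Y - 4 = -1 + 2*Y)
D(K) = -6 (D(K) = -2 - 4 = -6)
(0*14)*D(h(2)) = (0*14)*(-6) = 0*(-6) = 0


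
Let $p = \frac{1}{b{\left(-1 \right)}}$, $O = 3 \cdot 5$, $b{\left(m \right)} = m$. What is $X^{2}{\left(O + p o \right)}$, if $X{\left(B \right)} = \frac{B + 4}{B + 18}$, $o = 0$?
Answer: $\frac{361}{1089} \approx 0.3315$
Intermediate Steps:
$O = 15$
$p = -1$ ($p = \frac{1}{-1} = -1$)
$X{\left(B \right)} = \frac{4 + B}{18 + B}$
$X^{2}{\left(O + p o \right)} = \left(\frac{4 + \left(15 - 0\right)}{18 + \left(15 - 0\right)}\right)^{2} = \left(\frac{4 + \left(15 + 0\right)}{18 + \left(15 + 0\right)}\right)^{2} = \left(\frac{4 + 15}{18 + 15}\right)^{2} = \left(\frac{1}{33} \cdot 19\right)^{2} = \left(\frac{19}{33}\right)^{2} = \frac{361}{1089}$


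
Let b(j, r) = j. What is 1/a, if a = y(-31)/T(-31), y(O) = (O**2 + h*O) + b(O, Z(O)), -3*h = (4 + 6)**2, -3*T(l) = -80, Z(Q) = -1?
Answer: 8/589 ≈ 0.013582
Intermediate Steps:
T(l) = 80/3 (T(l) = -1/3*(-80) = 80/3)
h = -100/3 (h = -(4 + 6)**2/3 = -1/3*10**2 = -1/3*100 = -100/3 ≈ -33.333)
y(O) = O**2 - 97*O/3 (y(O) = (O**2 - 100*O/3) + O = O**2 - 97*O/3)
a = 589/8 (a = ((1/3)*(-31)*(-97 + 3*(-31)))/(80/3) = ((1/3)*(-31)*(-97 - 93))*(3/80) = ((1/3)*(-31)*(-190))*(3/80) = (5890/3)*(3/80) = 589/8 ≈ 73.625)
1/a = 1/(589/8) = 8/589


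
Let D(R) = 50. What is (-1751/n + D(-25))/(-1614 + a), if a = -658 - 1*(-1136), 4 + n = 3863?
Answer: -11247/257872 ≈ -0.043615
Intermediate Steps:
n = 3859 (n = -4 + 3863 = 3859)
a = 478 (a = -658 + 1136 = 478)
(-1751/n + D(-25))/(-1614 + a) = (-1751/3859 + 50)/(-1614 + 478) = (-1751*1/3859 + 50)/(-1136) = (-103/227 + 50)*(-1/1136) = (11247/227)*(-1/1136) = -11247/257872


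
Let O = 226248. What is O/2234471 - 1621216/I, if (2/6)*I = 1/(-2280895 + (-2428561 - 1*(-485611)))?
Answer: 15301132520752348664/6703413 ≈ 2.2826e+12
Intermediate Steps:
I = -3/4223845 (I = 3/(-2280895 + (-2428561 - 1*(-485611))) = 3/(-2280895 + (-2428561 + 485611)) = 3/(-2280895 - 1942950) = 3/(-4223845) = 3*(-1/4223845) = -3/4223845 ≈ -7.1025e-7)
O/2234471 - 1621216/I = 226248/2234471 - 1621216/(-3/4223845) = 226248*(1/2234471) - 1621216*(-4223845/3) = 226248/2234471 + 6847765095520/3 = 15301132520752348664/6703413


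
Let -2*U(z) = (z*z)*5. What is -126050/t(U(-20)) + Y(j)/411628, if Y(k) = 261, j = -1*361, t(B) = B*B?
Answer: -258123547/2058140000 ≈ -0.12542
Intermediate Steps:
U(z) = -5*z²/2 (U(z) = -z*z*5/2 = -z²*5/2 = -5*z²/2)
t(B) = B²
j = -361
-126050/t(U(-20)) + Y(j)/411628 = -126050/((-5/2*(-20)²)²) + 261/411628 = -126050/((-5/2*400)²) + 261*(1/411628) = -126050/((-1000)²) + 261/411628 = -126050/1000000 + 261/411628 = -126050*1/1000000 + 261/411628 = -2521/20000 + 261/411628 = -258123547/2058140000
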